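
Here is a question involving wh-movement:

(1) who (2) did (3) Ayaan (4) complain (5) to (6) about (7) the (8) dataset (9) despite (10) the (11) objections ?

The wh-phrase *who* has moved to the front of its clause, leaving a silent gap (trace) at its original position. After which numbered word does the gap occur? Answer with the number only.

5

Before movement: Ayaan did complain to who about the dataset despite the objections.
'who' functions as the object of the preposition 'to'. It moves to the left edge, and the trace sits right after 'to':
Who did Ayaan complain to ___ about the dataset despite the objections?
'to' is word 5.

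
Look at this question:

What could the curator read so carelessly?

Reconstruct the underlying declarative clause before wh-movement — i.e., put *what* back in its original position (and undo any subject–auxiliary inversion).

The filler 'what' is interpreted as the direct object of 'read'. Fronting leaves a gap immediately after 'read':
What could the curator read ___ so carelessly?

The curator could read what so carelessly.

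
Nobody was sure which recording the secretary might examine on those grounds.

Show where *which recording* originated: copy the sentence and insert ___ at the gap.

Pre-movement form: The secretary might examine which recording on those grounds.
The filler 'which recording' is interpreted as the direct object of 'examine'. The gap is right after 'examine'.

Nobody was sure which recording the secretary might examine ___ on those grounds.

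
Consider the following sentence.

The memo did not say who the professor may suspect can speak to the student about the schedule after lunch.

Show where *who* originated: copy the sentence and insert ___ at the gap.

The memo did not say who the professor may suspect ___ can speak to the student about the schedule after lunch.

Pre-movement form: The professor may suspect who can speak to the student about the schedule after lunch.
The filler 'who' is interpreted as the subject of the clause embedded under 'suspect'. The gap is right after 'suspect'.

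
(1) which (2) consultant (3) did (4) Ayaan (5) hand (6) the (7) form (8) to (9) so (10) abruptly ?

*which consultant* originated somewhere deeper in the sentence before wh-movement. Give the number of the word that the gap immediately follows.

In situ: Ayaan did hand the form to which consultant so abruptly.
'which consultant' is the object of the preposition 'to' (recipient of 'hand'). It moves to the left edge, and the trace sits right after 'to':
Which consultant did Ayaan hand the form to ___ so abruptly?
'to' is word 8.

8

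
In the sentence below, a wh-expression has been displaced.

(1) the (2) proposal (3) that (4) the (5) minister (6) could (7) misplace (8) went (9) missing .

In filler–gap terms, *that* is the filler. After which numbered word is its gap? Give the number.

'that' functions as the direct object of 'misplace'. Fronting leaves a gap immediately after 'misplace':
The proposal that the minister could misplace ___ went missing.
'misplace' is word 7.

7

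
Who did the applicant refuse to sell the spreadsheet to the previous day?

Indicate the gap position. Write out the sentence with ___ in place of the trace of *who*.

Who did the applicant refuse to sell the spreadsheet to ___ the previous day?

Underlying clause: The applicant did refuse to sell the spreadsheet to who the previous day.
The filler 'who' is interpreted as the object of the preposition 'to' (recipient of 'sell'). The gap is right after 'to'.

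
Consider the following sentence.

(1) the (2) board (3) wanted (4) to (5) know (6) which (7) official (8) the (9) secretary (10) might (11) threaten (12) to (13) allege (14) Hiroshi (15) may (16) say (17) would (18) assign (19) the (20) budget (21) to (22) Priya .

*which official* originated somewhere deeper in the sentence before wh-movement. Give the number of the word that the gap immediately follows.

16

Before movement: The secretary might threaten to allege Hiroshi may say which official would assign the budget to Priya.
The filler 'which official' is interpreted as the subject of the clause embedded under 'say'. It moves to the left edge, and the trace sits right after 'say':
The board wanted to know which official the secretary might threaten to allege Hiroshi may say ___ would assign the budget to Priya.
'say' is word 16.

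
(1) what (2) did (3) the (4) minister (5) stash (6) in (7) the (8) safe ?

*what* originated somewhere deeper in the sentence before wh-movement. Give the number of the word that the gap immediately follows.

Before movement: The minister did stash what in the safe.
'what' is the direct object of 'stash'. Wh-movement fronts it, leaving a gap right after 'stash':
What did the minister stash ___ in the safe?
'stash' is word 5.

5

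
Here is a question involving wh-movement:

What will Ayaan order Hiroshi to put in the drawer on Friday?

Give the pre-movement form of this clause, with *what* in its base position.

Ayaan will order Hiroshi to put what in the drawer on Friday.

'what' functions as the direct object of 'put'. Wh-movement fronts it, leaving a gap right after 'put':
What will Ayaan order Hiroshi to put ___ in the drawer on Friday?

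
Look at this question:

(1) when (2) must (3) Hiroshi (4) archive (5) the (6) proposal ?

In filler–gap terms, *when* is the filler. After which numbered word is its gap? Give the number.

6

Before movement: Hiroshi must archive the proposal when.
'when' functions as the temporal adjunct. It moves to the left edge, and the trace sits right after 'proposal':
When must Hiroshi archive the proposal ___?
'proposal' is word 6.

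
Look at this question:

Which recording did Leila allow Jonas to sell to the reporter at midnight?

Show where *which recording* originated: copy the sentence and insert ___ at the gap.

Which recording did Leila allow Jonas to sell ___ to the reporter at midnight?

Underlying clause: Leila did allow Jonas to sell which recording to the reporter at midnight.
The filler 'which recording' is interpreted as the direct object of 'sell'. The gap is right after 'sell'.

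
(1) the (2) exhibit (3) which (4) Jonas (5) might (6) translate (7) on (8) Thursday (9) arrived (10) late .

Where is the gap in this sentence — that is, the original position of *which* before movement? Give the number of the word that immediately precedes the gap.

'which' is the direct object of 'translate'. Wh-movement fronts it, leaving a gap right after 'translate':
The exhibit which Jonas might translate ___ on Thursday arrived late.
'translate' is word 6.

6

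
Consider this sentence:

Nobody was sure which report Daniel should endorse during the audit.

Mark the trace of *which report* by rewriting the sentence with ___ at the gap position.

Nobody was sure which report Daniel should endorse ___ during the audit.

Pre-movement form: Daniel should endorse which report during the audit.
'which report' is the direct object of 'endorse'. The gap is right after 'endorse'.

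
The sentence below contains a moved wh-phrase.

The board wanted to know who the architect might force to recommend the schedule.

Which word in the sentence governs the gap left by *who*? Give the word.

force

Underlying clause: The architect might force who to recommend the schedule.
'who' is the direct object of 'force'. Fronting leaves a gap immediately after 'force':
The board wanted to know who the architect might force ___ to recommend the schedule.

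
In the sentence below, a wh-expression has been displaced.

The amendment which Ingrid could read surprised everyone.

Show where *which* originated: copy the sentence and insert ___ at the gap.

The amendment which Ingrid could read ___ surprised everyone.

The filler 'which' is interpreted as the direct object of 'read'. The gap is right after 'read'.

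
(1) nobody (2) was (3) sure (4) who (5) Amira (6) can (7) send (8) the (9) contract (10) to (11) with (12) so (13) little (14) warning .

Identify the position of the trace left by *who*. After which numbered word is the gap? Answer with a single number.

10

Pre-movement form: Amira can send the contract to who with so little warning.
'who' functions as the object of the preposition 'to' (recipient of 'send'). Fronting leaves a gap immediately after 'to':
Nobody was sure who Amira can send the contract to ___ with so little warning.
'to' is word 10.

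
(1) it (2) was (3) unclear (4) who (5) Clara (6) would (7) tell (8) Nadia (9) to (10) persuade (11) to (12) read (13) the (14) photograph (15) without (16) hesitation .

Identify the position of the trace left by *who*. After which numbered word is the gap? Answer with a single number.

In situ: Clara would tell Nadia to persuade who to read the photograph without hesitation.
'who' functions as the direct object of 'persuade'. Wh-movement fronts it, leaving a gap right after 'persuade':
It was unclear who Clara would tell Nadia to persuade ___ to read the photograph without hesitation.
'persuade' is word 10.

10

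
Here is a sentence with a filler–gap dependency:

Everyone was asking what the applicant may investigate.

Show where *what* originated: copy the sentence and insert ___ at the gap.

Everyone was asking what the applicant may investigate ___.

Underlying clause: The applicant may investigate what.
'what' is the direct object of 'investigate'. The gap is right after 'investigate'.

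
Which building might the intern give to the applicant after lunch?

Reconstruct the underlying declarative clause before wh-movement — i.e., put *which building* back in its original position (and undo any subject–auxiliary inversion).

'which building' is the direct object of 'give'. Wh-movement fronts it, leaving a gap right after 'give':
Which building might the intern give ___ to the applicant after lunch?

The intern might give which building to the applicant after lunch.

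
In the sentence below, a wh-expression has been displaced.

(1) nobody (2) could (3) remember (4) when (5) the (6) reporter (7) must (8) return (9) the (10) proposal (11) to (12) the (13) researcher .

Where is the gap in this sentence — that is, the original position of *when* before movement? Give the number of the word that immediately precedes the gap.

13

In situ: The reporter must return the proposal to the researcher when.
'when' is the temporal adjunct. It moves to the left edge, and the trace sits right after 'researcher':
Nobody could remember when the reporter must return the proposal to the researcher ___.
'researcher' is word 13.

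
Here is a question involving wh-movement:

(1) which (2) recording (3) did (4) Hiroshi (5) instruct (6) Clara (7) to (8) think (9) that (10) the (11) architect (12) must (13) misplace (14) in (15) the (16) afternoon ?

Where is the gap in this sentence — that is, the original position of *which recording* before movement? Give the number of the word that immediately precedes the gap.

13

Pre-movement form: Hiroshi did instruct Clara to think that the architect must misplace which recording in the afternoon.
'which recording' functions as the direct object of 'misplace'. Fronting leaves a gap immediately after 'misplace':
Which recording did Hiroshi instruct Clara to think that the architect must misplace ___ in the afternoon?
'misplace' is word 13.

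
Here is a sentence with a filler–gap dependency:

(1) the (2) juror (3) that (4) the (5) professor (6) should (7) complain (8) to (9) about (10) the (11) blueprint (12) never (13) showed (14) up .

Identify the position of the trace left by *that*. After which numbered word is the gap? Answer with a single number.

8

The filler 'that' is interpreted as the object of the preposition 'to'. Fronting leaves a gap immediately after 'to':
The juror that the professor should complain to ___ about the blueprint never showed up.
'to' is word 8.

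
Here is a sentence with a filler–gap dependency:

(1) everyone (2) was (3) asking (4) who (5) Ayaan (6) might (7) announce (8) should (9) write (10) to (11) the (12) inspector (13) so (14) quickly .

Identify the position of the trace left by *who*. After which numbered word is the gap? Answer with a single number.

7

Underlying clause: Ayaan might announce who should write to the inspector so quickly.
The filler 'who' is interpreted as the subject of the clause embedded under 'announce'. It moves to the left edge, and the trace sits right after 'announce':
Everyone was asking who Ayaan might announce ___ should write to the inspector so quickly.
'announce' is word 7.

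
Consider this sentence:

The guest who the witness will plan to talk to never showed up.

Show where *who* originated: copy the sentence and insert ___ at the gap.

'who' is the object of the preposition 'to'. The gap is right after 'to'.

The guest who the witness will plan to talk to ___ never showed up.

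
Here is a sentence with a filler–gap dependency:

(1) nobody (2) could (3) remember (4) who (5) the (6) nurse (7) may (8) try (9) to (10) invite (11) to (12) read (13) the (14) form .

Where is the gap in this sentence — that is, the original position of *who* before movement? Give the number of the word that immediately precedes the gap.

10

Underlying clause: The nurse may try to invite who to read the form.
The filler 'who' is interpreted as the direct object of 'invite'. Fronting leaves a gap immediately after 'invite':
Nobody could remember who the nurse may try to invite ___ to read the form.
'invite' is word 10.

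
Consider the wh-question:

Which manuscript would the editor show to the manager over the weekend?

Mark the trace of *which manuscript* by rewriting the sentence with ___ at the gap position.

Pre-movement form: The editor would show which manuscript to the manager over the weekend.
'which manuscript' functions as the direct object of 'show'. The gap is right after 'show'.

Which manuscript would the editor show ___ to the manager over the weekend?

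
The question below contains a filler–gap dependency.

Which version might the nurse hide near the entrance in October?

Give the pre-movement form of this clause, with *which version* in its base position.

The nurse might hide which version near the entrance in October.

'which version' is the direct object of 'hide'. Fronting leaves a gap immediately after 'hide':
Which version might the nurse hide ___ near the entrance in October?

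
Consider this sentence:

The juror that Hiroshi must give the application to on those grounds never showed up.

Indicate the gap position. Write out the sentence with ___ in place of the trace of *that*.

The juror that Hiroshi must give the application to ___ on those grounds never showed up.

'that' is the object of the preposition 'to' (recipient of 'give'). The gap is right after 'to'.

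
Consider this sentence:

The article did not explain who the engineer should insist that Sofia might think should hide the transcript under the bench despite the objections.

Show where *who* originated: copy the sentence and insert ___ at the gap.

The article did not explain who the engineer should insist that Sofia might think ___ should hide the transcript under the bench despite the objections.

Before movement: The engineer should insist that Sofia might think who should hide the transcript under the bench despite the objections.
The filler 'who' is interpreted as the subject of the clause embedded under 'think'. The gap is right after 'think'.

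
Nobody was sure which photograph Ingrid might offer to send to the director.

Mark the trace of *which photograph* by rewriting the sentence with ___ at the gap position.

Nobody was sure which photograph Ingrid might offer to send ___ to the director.

Before movement: Ingrid might offer to send which photograph to the director.
The filler 'which photograph' is interpreted as the direct object of 'send'. The gap is right after 'send'.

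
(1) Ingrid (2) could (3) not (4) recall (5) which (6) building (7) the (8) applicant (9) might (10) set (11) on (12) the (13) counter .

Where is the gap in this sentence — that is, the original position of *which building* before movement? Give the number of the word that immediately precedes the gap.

Before movement: The applicant might set which building on the counter.
'which building' is the direct object of 'set'. Fronting leaves a gap immediately after 'set':
Ingrid could not recall which building the applicant might set ___ on the counter.
'set' is word 10.

10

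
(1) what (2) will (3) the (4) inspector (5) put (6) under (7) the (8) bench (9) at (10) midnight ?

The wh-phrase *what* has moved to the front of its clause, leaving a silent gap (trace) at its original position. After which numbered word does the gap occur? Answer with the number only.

5

Pre-movement form: The inspector will put what under the bench at midnight.
'what' is the direct object of 'put'. Wh-movement fronts it, leaving a gap right after 'put':
What will the inspector put ___ under the bench at midnight?
'put' is word 5.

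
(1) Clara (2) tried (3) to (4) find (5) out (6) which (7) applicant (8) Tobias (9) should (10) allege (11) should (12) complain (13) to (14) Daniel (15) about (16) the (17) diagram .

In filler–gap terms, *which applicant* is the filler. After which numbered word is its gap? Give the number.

In situ: Tobias should allege which applicant should complain to Daniel about the diagram.
The filler 'which applicant' is interpreted as the subject of the clause embedded under 'allege'. It moves to the left edge, and the trace sits right after 'allege':
Clara tried to find out which applicant Tobias should allege ___ should complain to Daniel about the diagram.
'allege' is word 10.

10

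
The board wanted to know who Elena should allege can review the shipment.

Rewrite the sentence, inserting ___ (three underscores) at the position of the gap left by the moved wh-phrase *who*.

Underlying clause: Elena should allege who can review the shipment.
The filler 'who' is interpreted as the subject of the clause embedded under 'allege'. The gap is right after 'allege'.

The board wanted to know who Elena should allege ___ can review the shipment.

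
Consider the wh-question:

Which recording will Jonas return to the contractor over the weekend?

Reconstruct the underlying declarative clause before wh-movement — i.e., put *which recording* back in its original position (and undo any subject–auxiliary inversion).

Jonas will return which recording to the contractor over the weekend.

'which recording' is the direct object of 'return'. Wh-movement fronts it, leaving a gap right after 'return':
Which recording will Jonas return ___ to the contractor over the weekend?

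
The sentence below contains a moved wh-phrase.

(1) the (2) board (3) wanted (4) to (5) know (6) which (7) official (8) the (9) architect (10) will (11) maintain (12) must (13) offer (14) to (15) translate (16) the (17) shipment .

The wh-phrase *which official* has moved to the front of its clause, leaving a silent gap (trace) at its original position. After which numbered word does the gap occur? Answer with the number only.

Before movement: The architect will maintain which official must offer to translate the shipment.
'which official' functions as the subject of the clause embedded under 'maintain'. Wh-movement fronts it, leaving a gap right after 'maintain':
The board wanted to know which official the architect will maintain ___ must offer to translate the shipment.
'maintain' is word 11.

11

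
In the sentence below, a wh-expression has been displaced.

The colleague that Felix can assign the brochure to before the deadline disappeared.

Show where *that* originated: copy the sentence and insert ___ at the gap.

'that' is the object of the preposition 'to' (recipient of 'assign'). The gap is right after 'to'.

The colleague that Felix can assign the brochure to ___ before the deadline disappeared.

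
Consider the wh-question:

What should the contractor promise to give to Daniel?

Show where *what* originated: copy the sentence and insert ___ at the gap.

What should the contractor promise to give ___ to Daniel?

In situ: The contractor should promise to give what to Daniel.
'what' functions as the direct object of 'give'. The gap is right after 'give'.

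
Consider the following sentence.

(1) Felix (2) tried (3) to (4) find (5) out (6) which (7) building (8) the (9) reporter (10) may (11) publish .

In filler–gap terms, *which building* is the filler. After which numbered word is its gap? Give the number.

11

In situ: The reporter may publish which building.
The filler 'which building' is interpreted as the direct object of 'publish'. Wh-movement fronts it, leaving a gap right after 'publish':
Felix tried to find out which building the reporter may publish ___.
'publish' is word 11.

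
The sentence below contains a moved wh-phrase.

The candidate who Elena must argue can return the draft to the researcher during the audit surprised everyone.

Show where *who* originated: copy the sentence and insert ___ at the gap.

The candidate who Elena must argue ___ can return the draft to the researcher during the audit surprised everyone.

'who' is the subject of the clause embedded under 'argue'. The gap is right after 'argue'.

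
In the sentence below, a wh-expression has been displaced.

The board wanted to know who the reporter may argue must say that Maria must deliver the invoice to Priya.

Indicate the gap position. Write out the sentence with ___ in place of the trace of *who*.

Underlying clause: The reporter may argue who must say that Maria must deliver the invoice to Priya.
The filler 'who' is interpreted as the subject of the clause embedded under 'argue'. The gap is right after 'argue'.

The board wanted to know who the reporter may argue ___ must say that Maria must deliver the invoice to Priya.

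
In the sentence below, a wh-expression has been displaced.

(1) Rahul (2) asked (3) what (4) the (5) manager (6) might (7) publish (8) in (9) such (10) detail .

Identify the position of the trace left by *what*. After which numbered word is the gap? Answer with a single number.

7

Underlying clause: The manager might publish what in such detail.
The filler 'what' is interpreted as the direct object of 'publish'. Wh-movement fronts it, leaving a gap right after 'publish':
Rahul asked what the manager might publish ___ in such detail.
'publish' is word 7.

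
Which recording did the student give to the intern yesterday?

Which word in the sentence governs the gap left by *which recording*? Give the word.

Underlying clause: The student did give which recording to the intern yesterday.
'which recording' functions as the direct object of 'give'. Wh-movement fronts it, leaving a gap right after 'give':
Which recording did the student give ___ to the intern yesterday?

give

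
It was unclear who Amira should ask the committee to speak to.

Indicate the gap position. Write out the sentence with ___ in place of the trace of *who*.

Pre-movement form: Amira should ask the committee to speak to who.
The filler 'who' is interpreted as the object of the preposition 'to'. The gap is right after 'to'.

It was unclear who Amira should ask the committee to speak to ___.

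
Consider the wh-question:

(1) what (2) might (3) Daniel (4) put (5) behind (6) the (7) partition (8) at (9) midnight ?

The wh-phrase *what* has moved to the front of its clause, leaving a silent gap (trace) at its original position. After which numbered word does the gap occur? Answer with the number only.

4

Before movement: Daniel might put what behind the partition at midnight.
'what' is the direct object of 'put'. Wh-movement fronts it, leaving a gap right after 'put':
What might Daniel put ___ behind the partition at midnight?
'put' is word 4.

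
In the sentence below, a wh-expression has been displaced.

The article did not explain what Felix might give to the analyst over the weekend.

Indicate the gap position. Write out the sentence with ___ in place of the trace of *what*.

The article did not explain what Felix might give ___ to the analyst over the weekend.

In situ: Felix might give what to the analyst over the weekend.
'what' is the direct object of 'give'. The gap is right after 'give'.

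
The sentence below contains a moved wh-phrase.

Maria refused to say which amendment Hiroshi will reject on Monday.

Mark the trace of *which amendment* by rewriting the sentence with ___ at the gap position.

Before movement: Hiroshi will reject which amendment on Monday.
'which amendment' is the direct object of 'reject'. The gap is right after 'reject'.

Maria refused to say which amendment Hiroshi will reject ___ on Monday.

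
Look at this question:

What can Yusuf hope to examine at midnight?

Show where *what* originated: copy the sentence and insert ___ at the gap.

What can Yusuf hope to examine ___ at midnight?

Before movement: Yusuf can hope to examine what at midnight.
'what' is the direct object of 'examine'. The gap is right after 'examine'.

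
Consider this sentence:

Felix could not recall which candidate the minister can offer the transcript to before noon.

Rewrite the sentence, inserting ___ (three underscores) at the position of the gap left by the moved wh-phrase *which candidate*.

In situ: The minister can offer the transcript to which candidate before noon.
'which candidate' functions as the object of the preposition 'to' (recipient of 'offer'). The gap is right after 'to'.

Felix could not recall which candidate the minister can offer the transcript to ___ before noon.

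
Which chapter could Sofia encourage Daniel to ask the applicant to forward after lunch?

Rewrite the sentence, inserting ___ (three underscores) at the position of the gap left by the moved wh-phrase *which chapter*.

Which chapter could Sofia encourage Daniel to ask the applicant to forward ___ after lunch?

In situ: Sofia could encourage Daniel to ask the applicant to forward which chapter after lunch.
'which chapter' is the direct object of 'forward'. The gap is right after 'forward'.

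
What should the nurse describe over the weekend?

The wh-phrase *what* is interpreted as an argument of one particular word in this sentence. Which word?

Before movement: The nurse should describe what over the weekend.
The filler 'what' is interpreted as the direct object of 'describe'. It moves to the left edge, and the trace sits right after 'describe':
What should the nurse describe ___ over the weekend?

describe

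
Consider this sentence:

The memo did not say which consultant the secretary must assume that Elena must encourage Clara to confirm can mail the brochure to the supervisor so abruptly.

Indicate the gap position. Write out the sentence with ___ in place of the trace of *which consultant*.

The memo did not say which consultant the secretary must assume that Elena must encourage Clara to confirm ___ can mail the brochure to the supervisor so abruptly.

Pre-movement form: The secretary must assume that Elena must encourage Clara to confirm which consultant can mail the brochure to the supervisor so abruptly.
'which consultant' functions as the subject of the clause embedded under 'confirm'. The gap is right after 'confirm'.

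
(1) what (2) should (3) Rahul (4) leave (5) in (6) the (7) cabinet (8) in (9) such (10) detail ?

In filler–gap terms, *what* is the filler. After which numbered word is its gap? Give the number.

4

In situ: Rahul should leave what in the cabinet in such detail.
The filler 'what' is interpreted as the direct object of 'leave'. Fronting leaves a gap immediately after 'leave':
What should Rahul leave ___ in the cabinet in such detail?
'leave' is word 4.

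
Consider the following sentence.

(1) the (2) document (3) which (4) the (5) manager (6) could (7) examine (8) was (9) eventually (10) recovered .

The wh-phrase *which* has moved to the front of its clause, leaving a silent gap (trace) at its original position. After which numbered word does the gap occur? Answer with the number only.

'which' is the direct object of 'examine'. Fronting leaves a gap immediately after 'examine':
The document which the manager could examine ___ was eventually recovered.
'examine' is word 7.

7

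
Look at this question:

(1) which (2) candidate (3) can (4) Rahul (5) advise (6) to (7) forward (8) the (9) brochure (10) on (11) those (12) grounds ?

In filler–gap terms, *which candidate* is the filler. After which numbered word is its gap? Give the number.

5

Underlying clause: Rahul can advise which candidate to forward the brochure on those grounds.
The filler 'which candidate' is interpreted as the direct object of 'advise'. Wh-movement fronts it, leaving a gap right after 'advise':
Which candidate can Rahul advise ___ to forward the brochure on those grounds?
'advise' is word 5.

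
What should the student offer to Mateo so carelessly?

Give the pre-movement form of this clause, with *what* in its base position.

The filler 'what' is interpreted as the direct object of 'offer'. Wh-movement fronts it, leaving a gap right after 'offer':
What should the student offer ___ to Mateo so carelessly?

The student should offer what to Mateo so carelessly.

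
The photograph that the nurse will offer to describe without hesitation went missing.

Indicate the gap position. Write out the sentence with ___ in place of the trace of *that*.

'that' functions as the direct object of 'describe'. The gap is right after 'describe'.

The photograph that the nurse will offer to describe ___ without hesitation went missing.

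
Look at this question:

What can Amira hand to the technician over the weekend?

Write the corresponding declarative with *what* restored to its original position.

'what' is the direct object of 'hand'. It moves to the left edge, and the trace sits right after 'hand':
What can Amira hand ___ to the technician over the weekend?

Amira can hand what to the technician over the weekend.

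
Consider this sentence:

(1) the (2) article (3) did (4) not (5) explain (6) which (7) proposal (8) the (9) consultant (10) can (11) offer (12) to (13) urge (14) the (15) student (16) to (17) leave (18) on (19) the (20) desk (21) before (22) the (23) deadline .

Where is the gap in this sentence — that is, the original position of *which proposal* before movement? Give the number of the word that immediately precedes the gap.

Pre-movement form: The consultant can offer to urge the student to leave which proposal on the desk before the deadline.
'which proposal' functions as the direct object of 'leave'. Fronting leaves a gap immediately after 'leave':
The article did not explain which proposal the consultant can offer to urge the student to leave ___ on the desk before the deadline.
'leave' is word 17.

17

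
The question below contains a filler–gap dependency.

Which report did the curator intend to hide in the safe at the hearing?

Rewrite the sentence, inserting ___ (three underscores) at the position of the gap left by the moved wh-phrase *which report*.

Which report did the curator intend to hide ___ in the safe at the hearing?

Underlying clause: The curator did intend to hide which report in the safe at the hearing.
The filler 'which report' is interpreted as the direct object of 'hide'. The gap is right after 'hide'.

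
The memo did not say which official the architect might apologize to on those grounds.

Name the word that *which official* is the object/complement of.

to

Before movement: The architect might apologize to which official on those grounds.
'which official' is the object of the preposition 'to'. Wh-movement fronts it, leaving a gap right after 'to':
The memo did not say which official the architect might apologize to ___ on those grounds.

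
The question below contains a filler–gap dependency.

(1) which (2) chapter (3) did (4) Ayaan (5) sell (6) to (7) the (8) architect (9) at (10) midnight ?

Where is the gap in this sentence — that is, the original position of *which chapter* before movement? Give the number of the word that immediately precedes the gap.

Before movement: Ayaan did sell which chapter to the architect at midnight.
'which chapter' is the direct object of 'sell'. It moves to the left edge, and the trace sits right after 'sell':
Which chapter did Ayaan sell ___ to the architect at midnight?
'sell' is word 5.

5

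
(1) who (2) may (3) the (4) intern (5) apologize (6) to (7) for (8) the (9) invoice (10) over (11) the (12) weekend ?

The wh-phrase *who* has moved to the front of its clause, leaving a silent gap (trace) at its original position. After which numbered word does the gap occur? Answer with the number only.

In situ: The intern may apologize to who for the invoice over the weekend.
The filler 'who' is interpreted as the object of the preposition 'to'. Fronting leaves a gap immediately after 'to':
Who may the intern apologize to ___ for the invoice over the weekend?
'to' is word 6.

6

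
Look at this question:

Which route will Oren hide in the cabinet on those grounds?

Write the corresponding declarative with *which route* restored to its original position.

Oren will hide which route in the cabinet on those grounds.

'which route' is the direct object of 'hide'. It moves to the left edge, and the trace sits right after 'hide':
Which route will Oren hide ___ in the cabinet on those grounds?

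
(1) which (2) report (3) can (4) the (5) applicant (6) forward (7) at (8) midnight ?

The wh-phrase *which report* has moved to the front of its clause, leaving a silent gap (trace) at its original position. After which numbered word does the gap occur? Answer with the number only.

Pre-movement form: The applicant can forward which report at midnight.
The filler 'which report' is interpreted as the direct object of 'forward'. Fronting leaves a gap immediately after 'forward':
Which report can the applicant forward ___ at midnight?
'forward' is word 6.

6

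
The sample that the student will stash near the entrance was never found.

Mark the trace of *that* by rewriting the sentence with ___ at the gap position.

The sample that the student will stash ___ near the entrance was never found.

The filler 'that' is interpreted as the direct object of 'stash'. The gap is right after 'stash'.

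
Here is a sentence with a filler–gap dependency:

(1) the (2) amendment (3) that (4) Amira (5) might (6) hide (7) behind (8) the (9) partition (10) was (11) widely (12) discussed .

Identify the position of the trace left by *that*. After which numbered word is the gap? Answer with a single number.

'that' is the direct object of 'hide'. Wh-movement fronts it, leaving a gap right after 'hide':
The amendment that Amira might hide ___ behind the partition was widely discussed.
'hide' is word 6.

6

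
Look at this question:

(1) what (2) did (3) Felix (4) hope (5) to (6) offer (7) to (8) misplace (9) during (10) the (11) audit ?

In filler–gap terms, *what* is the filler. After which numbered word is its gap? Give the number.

8

Before movement: Felix did hope to offer to misplace what during the audit.
'what' is the direct object of 'misplace'. It moves to the left edge, and the trace sits right after 'misplace':
What did Felix hope to offer to misplace ___ during the audit?
'misplace' is word 8.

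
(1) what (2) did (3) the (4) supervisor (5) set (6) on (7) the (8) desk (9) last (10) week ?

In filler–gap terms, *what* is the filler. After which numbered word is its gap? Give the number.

5

In situ: The supervisor did set what on the desk last week.
'what' functions as the direct object of 'set'. Wh-movement fronts it, leaving a gap right after 'set':
What did the supervisor set ___ on the desk last week?
'set' is word 5.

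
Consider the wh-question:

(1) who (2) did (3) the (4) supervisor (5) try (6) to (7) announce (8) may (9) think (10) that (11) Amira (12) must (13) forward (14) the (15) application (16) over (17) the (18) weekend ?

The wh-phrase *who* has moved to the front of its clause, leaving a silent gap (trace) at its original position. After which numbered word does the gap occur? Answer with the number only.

7

In situ: The supervisor did try to announce who may think that Amira must forward the application over the weekend.
The filler 'who' is interpreted as the subject of the clause embedded under 'announce'. Wh-movement fronts it, leaving a gap right after 'announce':
Who did the supervisor try to announce ___ may think that Amira must forward the application over the weekend?
'announce' is word 7.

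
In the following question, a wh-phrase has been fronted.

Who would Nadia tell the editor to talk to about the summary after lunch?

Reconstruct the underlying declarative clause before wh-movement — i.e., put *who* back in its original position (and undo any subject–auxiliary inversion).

'who' is the object of the preposition 'to'. Wh-movement fronts it, leaving a gap right after 'to':
Who would Nadia tell the editor to talk to ___ about the summary after lunch?

Nadia would tell the editor to talk to who about the summary after lunch.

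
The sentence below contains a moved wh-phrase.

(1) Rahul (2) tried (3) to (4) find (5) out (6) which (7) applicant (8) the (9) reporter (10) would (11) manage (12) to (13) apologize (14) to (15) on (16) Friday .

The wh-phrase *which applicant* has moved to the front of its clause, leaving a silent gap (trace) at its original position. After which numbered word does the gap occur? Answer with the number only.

14

In situ: The reporter would manage to apologize to which applicant on Friday.
'which applicant' is the object of the preposition 'to'. It moves to the left edge, and the trace sits right after 'to':
Rahul tried to find out which applicant the reporter would manage to apologize to ___ on Friday.
'to' is word 14.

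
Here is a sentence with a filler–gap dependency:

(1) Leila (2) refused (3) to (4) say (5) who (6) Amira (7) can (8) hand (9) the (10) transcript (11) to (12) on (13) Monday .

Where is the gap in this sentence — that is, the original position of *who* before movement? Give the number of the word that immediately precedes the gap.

11

Underlying clause: Amira can hand the transcript to who on Monday.
'who' is the object of the preposition 'to' (recipient of 'hand'). Fronting leaves a gap immediately after 'to':
Leila refused to say who Amira can hand the transcript to ___ on Monday.
'to' is word 11.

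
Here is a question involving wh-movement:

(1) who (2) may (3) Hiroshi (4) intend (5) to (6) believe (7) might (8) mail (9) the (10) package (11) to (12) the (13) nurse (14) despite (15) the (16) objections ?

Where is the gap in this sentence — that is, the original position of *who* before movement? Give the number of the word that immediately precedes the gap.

6

In situ: Hiroshi may intend to believe who might mail the package to the nurse despite the objections.
'who' functions as the subject of the clause embedded under 'believe'. Fronting leaves a gap immediately after 'believe':
Who may Hiroshi intend to believe ___ might mail the package to the nurse despite the objections?
'believe' is word 6.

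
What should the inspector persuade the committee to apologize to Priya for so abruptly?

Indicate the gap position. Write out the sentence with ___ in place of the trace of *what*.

What should the inspector persuade the committee to apologize to Priya for ___ so abruptly?

Underlying clause: The inspector should persuade the committee to apologize to Priya for what so abruptly.
The filler 'what' is interpreted as the object of the preposition 'for'. The gap is right after 'for'.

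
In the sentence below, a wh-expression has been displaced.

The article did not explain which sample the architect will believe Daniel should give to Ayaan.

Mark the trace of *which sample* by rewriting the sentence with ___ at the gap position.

In situ: The architect will believe Daniel should give which sample to Ayaan.
The filler 'which sample' is interpreted as the direct object of 'give'. The gap is right after 'give'.

The article did not explain which sample the architect will believe Daniel should give ___ to Ayaan.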